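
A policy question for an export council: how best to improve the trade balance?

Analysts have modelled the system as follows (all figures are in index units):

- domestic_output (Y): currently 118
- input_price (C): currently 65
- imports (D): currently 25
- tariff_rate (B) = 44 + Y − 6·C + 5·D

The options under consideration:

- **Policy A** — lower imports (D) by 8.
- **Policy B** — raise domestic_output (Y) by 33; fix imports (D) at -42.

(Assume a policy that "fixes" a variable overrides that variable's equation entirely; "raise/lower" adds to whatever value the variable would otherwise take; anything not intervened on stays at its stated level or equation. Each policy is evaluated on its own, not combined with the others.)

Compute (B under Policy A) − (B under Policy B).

262

Policy A (D − 8):
  Y = 118
  C = 65
  D = 25 − 8 = 17
  B = 44 + 118 − 6·65 + 5·17 = -143
Policy B (Y + 33, D := -42):
  Y = 118 + 33 = 151
  C = 65
  D = -42
  B = 44 + 151 − 6·65 + 5·(-42) = -405
B: -143 − (-405) = 262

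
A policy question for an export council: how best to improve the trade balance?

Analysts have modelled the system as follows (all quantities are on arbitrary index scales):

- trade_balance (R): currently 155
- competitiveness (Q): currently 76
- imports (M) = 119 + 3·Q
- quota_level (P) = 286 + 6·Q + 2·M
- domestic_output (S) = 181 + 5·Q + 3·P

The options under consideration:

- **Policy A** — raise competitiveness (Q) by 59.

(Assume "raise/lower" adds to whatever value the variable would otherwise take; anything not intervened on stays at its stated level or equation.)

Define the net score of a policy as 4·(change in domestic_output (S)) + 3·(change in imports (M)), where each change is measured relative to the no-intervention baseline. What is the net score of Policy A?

10207

Baseline:
  Q = 76
  M = 119 + 3·76 = 347
  P = 286 + 6·76 + 2·347 = 1436
  S = 181 + 5·76 + 3·1436 = 4869
Policy A (Q + 59):
  Q = 76 + 59 = 135
  M = 119 + 3·135 = 524
  P = 286 + 6·135 + 2·524 = 2144
  S = 181 + 5·135 + 3·2144 = 7288
ΔS = 7288 − 4869 = 2419; ΔM = 524 − 347 = 177
Score = 4·2419 + 3·177 = 10207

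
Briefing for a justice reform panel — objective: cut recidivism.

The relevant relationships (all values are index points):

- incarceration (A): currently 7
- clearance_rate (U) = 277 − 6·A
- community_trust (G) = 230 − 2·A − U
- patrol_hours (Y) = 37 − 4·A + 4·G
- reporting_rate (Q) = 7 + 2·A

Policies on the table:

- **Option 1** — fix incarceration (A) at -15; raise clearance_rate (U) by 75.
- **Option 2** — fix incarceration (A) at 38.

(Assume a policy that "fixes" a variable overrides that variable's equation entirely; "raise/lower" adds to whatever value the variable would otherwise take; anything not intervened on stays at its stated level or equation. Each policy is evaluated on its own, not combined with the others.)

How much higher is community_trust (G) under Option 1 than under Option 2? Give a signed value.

-287

Option 1 (A := -15, U + 75):
  A = -15
  U = 277 − 6·(-15) (+75 from intervention) = 442
  G = 230 − 2·(-15) − 442 = -182
Option 2 (A := 38):
  A = 38
  U = 277 − 6·38 = 49
  G = 230 − 2·38 − 49 = 105
G: -182 − 105 = -287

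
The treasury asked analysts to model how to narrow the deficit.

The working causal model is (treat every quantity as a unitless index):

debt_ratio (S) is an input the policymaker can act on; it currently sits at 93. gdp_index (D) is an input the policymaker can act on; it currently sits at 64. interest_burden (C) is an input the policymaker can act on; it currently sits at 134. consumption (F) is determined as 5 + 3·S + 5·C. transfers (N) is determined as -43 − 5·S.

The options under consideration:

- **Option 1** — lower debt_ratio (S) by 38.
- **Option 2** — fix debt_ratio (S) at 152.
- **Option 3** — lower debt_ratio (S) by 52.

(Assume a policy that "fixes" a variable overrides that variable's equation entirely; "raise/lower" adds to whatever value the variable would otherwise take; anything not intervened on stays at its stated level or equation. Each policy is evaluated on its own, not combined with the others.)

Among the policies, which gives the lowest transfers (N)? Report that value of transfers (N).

-803

Option 1 (S − 38):
  S = 93 − 38 = 55
  N = -43 − 5·55 = -318
Option 2 (S := 152):
  S = 152
  N = -43 − 5·152 = -803
Option 3 (S − 52):
  S = 93 − 52 = 41
  N = -43 − 5·41 = -248
Comparing — Option 1: N=-318, Option 2: N=-803, Option 3: N=-248. Lowest is -803 (Option 2).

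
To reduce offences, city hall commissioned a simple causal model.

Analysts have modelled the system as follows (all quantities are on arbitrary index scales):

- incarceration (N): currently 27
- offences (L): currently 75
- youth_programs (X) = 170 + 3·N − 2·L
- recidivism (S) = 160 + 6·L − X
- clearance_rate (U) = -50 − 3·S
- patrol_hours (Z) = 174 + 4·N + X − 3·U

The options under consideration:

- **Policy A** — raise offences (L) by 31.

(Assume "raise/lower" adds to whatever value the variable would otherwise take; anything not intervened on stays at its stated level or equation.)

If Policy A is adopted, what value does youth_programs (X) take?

Policy A (L + 31):
  N = 27
  L = 75 + 31 = 106
  X = 170 + 3·27 − 2·106 = 39

39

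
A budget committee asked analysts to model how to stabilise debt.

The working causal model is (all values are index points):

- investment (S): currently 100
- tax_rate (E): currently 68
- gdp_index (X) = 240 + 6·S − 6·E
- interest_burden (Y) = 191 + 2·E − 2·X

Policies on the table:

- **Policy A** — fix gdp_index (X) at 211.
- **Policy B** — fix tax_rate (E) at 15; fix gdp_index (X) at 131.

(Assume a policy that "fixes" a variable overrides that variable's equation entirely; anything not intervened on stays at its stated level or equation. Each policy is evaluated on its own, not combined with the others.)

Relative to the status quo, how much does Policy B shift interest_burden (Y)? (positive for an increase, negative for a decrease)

Baseline:
  S = 100
  E = 68
  X = 240 + 6·100 − 6·68 = 432
  Y = 191 + 2·68 − 2·432 = -537
Policy B (E := 15, X := 131):
  S = 100
  E = 15
  X = 131
  Y = 191 + 2·15 − 2·131 = -41
Change in Y: -41 − (-537) = 496

496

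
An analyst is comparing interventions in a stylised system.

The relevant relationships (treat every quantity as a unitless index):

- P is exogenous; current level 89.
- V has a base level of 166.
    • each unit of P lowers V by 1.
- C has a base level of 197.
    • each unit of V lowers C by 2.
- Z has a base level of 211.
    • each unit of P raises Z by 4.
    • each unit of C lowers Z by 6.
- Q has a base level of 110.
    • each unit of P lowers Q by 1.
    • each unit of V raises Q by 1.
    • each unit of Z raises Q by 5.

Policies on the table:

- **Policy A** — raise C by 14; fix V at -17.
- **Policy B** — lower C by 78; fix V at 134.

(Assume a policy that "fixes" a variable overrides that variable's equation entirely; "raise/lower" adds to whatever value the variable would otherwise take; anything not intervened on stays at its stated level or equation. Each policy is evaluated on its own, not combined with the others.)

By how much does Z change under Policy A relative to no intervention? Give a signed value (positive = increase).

Baseline:
  P = 89
  V = 166 − 89 = 77
  C = 197 − 2·77 = 43
  Z = 211 + 4·89 − 6·43 = 309
Policy A (C + 14, V := -17):
  P = 89
  V = -17
  C = 197 − 2·(-17) (+14 from intervention) = 245
  Z = 211 + 4·89 − 6·245 = -903
Change in Z: -903 − 309 = -1212

-1212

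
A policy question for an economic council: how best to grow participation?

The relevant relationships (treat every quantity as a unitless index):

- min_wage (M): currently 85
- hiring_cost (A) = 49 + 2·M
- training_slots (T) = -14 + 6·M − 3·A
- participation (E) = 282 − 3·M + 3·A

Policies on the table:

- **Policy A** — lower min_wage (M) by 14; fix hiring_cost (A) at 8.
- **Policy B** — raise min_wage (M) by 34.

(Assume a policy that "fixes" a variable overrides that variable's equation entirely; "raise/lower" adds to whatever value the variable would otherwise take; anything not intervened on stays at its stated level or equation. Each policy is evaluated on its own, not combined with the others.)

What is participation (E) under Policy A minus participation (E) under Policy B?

-693

Policy A (M − 14, A := 8):
  M = 85 − 14 = 71
  A = 8
  E = 282 − 3·71 + 3·8 = 93
Policy B (M + 34):
  M = 85 + 34 = 119
  A = 49 + 2·119 = 287
  E = 282 − 3·119 + 3·287 = 786
E: 93 − 786 = -693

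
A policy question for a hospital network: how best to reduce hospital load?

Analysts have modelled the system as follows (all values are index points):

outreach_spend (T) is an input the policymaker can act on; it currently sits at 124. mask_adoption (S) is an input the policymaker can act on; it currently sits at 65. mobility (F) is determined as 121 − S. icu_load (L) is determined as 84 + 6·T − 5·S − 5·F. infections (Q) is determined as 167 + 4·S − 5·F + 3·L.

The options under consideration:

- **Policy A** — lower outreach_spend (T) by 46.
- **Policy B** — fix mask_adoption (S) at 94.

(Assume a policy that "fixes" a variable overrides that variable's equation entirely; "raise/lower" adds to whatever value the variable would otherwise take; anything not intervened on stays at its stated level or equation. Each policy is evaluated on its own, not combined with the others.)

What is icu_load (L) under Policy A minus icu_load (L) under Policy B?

Policy A (T − 46):
  T = 124 − 46 = 78
  S = 65
  F = 121 − 65 = 56
  L = 84 + 6·78 − 5·65 − 5·56 = -53
Policy B (S := 94):
  T = 124
  S = 94
  F = 121 − 94 = 27
  L = 84 + 6·124 − 5·94 − 5·27 = 223
L: -53 − 223 = -276

-276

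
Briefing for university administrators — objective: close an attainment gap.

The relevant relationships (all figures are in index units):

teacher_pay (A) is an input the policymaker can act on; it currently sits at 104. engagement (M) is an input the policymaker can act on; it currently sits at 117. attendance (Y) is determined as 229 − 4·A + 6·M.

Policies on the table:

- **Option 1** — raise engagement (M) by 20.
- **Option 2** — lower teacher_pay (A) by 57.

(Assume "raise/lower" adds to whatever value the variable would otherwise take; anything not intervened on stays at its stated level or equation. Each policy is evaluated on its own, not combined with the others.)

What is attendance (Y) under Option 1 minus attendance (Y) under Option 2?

-108

Option 1 (M + 20):
  A = 104
  M = 117 + 20 = 137
  Y = 229 − 4·104 + 6·137 = 635
Option 2 (A − 57):
  A = 104 − 57 = 47
  M = 117
  Y = 229 − 4·47 + 6·117 = 743
Y: 635 − 743 = -108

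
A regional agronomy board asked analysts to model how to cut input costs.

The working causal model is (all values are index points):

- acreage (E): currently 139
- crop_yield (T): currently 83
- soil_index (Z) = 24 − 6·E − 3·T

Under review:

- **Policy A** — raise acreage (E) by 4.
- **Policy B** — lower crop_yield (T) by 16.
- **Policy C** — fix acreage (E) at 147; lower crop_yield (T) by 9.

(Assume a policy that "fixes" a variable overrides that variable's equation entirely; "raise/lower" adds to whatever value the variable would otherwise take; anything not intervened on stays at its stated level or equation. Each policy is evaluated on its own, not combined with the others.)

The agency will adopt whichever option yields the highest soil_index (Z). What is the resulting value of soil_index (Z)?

Policy A (E + 4):
  E = 139 + 4 = 143
  T = 83
  Z = 24 − 6·143 − 3·83 = -1083
Policy B (T − 16):
  E = 139
  T = 83 − 16 = 67
  Z = 24 − 6·139 − 3·67 = -1011
Policy C (E := 147, T − 9):
  E = 147
  T = 83 − 9 = 74
  Z = 24 − 6·147 − 3·74 = -1080
Comparing — Policy A: Z=-1083, Policy B: Z=-1011, Policy C: Z=-1080. Highest is -1011 (Policy B).

-1011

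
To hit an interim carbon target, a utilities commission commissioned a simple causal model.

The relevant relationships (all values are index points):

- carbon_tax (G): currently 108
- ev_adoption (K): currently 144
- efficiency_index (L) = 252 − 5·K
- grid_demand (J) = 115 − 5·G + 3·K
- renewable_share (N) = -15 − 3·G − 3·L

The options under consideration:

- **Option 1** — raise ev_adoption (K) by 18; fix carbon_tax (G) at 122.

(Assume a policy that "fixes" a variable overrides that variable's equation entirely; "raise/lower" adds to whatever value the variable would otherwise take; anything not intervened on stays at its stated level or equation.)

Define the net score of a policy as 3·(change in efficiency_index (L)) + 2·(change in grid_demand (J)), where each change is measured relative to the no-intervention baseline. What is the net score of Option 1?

-302

Baseline:
  G = 108
  K = 144
  L = 252 − 5·144 = -468
  J = 115 − 5·108 + 3·144 = 7
Option 1 (K + 18, G := 122):
  G = 122
  K = 144 + 18 = 162
  L = 252 − 5·162 = -558
  J = 115 − 5·122 + 3·162 = -9
ΔL = -558 − (-468) = -90; ΔJ = -9 − 7 = -16
Score = 3·(-90) + 2·(-16) = -302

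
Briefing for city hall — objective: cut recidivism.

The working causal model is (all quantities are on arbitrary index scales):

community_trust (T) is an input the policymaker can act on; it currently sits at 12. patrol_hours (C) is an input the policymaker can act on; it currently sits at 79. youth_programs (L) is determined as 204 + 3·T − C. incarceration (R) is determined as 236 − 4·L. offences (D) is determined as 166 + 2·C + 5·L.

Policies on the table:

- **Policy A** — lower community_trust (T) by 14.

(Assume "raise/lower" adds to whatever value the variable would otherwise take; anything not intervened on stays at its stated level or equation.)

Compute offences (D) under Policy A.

919

Policy A (T − 14):
  T = 12 − 14 = -2
  C = 79
  L = 204 + 3·(-2) − 79 = 119
  D = 166 + 2·79 + 5·119 = 919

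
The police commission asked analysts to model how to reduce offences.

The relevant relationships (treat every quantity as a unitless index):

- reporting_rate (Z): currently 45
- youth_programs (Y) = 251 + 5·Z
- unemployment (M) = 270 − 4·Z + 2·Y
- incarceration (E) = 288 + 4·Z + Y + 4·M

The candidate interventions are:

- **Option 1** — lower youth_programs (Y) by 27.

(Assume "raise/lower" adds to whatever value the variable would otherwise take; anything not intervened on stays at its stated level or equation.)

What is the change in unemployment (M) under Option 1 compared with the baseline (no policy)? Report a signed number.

-54

Baseline:
  Z = 45
  Y = 251 + 5·45 = 476
  M = 270 − 4·45 + 2·476 = 1042
Option 1 (Y − 27):
  Z = 45
  Y = 251 + 5·45 (−27 from intervention) = 449
  M = 270 − 4·45 + 2·449 = 988
Change in M: 988 − 1042 = -54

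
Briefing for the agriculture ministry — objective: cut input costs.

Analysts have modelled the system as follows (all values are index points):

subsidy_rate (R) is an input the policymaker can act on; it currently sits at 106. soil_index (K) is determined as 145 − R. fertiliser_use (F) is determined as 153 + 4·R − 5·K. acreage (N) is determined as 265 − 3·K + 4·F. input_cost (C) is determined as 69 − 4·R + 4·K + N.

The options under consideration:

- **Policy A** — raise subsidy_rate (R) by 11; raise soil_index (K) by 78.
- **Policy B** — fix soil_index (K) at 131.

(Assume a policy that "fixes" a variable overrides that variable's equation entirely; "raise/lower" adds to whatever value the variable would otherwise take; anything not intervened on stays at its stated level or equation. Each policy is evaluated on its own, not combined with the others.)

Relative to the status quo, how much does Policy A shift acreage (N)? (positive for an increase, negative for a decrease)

-1365

Baseline:
  R = 106
  K = 145 − 106 = 39
  F = 153 + 4·106 − 5·39 = 382
  N = 265 − 3·39 + 4·382 = 1676
Policy A (R + 11, K + 78):
  R = 106 + 11 = 117
  K = 145 − 117 (+78 from intervention) = 106
  F = 153 + 4·117 − 5·106 = 91
  N = 265 − 3·106 + 4·91 = 311
Change in N: 311 − 1676 = -1365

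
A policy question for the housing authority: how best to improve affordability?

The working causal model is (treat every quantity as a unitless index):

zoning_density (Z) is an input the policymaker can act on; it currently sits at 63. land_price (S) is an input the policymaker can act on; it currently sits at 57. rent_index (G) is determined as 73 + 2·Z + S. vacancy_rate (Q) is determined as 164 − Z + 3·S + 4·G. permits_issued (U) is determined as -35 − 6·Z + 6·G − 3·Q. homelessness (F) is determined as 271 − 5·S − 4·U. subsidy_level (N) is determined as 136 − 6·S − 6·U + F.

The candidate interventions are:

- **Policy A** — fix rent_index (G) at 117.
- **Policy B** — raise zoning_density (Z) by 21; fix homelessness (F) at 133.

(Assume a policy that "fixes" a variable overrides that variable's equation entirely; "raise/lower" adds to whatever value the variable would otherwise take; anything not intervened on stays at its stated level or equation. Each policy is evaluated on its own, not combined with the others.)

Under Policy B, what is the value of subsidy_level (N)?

18407

Policy B (Z + 21, F := 133):
  Z = 63 + 21 = 84
  S = 57
  G = 73 + 2·84 + 57 = 298
  Q = 164 − 84 + 3·57 + 4·298 = 1443
  U = -35 − 6·84 + 6·298 − 3·1443 = -3080
  F = 133
  N = 136 − 6·57 − 6·(-3080) + 133 = 18407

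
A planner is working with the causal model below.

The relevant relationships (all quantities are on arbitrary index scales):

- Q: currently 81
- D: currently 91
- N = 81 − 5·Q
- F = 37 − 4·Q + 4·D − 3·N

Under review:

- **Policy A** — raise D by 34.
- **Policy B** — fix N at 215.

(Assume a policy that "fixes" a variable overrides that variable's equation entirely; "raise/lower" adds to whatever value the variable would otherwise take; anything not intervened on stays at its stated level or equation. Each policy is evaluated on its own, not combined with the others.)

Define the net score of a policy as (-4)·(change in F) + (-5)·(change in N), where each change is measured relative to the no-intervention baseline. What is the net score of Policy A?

-544

Baseline:
  Q = 81
  D = 91
  N = 81 − 5·81 = -324
  F = 37 − 4·81 + 4·91 − 3·(-324) = 1049
Policy A (D + 34):
  Q = 81
  D = 91 + 34 = 125
  N = 81 − 5·81 = -324
  F = 37 − 4·81 + 4·125 − 3·(-324) = 1185
ΔF = 1185 − 1049 = 136; ΔN = -324 − (-324) = 0
Score = (-4)·136 + (-5)·0 = -544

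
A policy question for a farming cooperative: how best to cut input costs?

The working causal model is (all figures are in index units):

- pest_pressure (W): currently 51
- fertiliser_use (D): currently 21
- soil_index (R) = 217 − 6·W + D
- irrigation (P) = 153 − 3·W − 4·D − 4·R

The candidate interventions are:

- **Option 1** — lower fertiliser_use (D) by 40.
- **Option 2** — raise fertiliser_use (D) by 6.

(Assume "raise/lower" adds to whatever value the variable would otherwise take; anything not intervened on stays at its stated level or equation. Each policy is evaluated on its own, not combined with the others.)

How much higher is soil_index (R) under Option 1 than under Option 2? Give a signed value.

Option 1 (D − 40):
  W = 51
  D = 21 − 40 = -19
  R = 217 − 6·51 + (-19) = -108
Option 2 (D + 6):
  W = 51
  D = 21 + 6 = 27
  R = 217 − 6·51 + 27 = -62
R: -108 − (-62) = -46

-46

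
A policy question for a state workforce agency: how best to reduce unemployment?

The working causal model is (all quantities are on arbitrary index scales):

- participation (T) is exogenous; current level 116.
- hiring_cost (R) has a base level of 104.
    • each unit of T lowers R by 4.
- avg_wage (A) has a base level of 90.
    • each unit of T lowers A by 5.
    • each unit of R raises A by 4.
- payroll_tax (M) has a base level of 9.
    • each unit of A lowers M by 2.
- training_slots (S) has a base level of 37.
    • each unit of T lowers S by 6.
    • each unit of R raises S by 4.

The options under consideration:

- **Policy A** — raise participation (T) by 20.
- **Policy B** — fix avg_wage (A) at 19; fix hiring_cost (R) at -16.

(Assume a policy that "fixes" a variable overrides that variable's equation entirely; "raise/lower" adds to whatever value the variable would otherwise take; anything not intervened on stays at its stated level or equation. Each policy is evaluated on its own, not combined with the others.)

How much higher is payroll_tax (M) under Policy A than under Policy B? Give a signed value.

Policy A (T + 20):
  T = 116 + 20 = 136
  R = 104 − 4·136 = -440
  A = 90 − 5·136 + 4·(-440) = -2350
  M = 9 − 2·(-2350) = 4709
Policy B (A := 19, R := -16):
  T = 116
  R = -16
  A = 19
  M = 9 − 2·19 = -29
M: 4709 − (-29) = 4738

4738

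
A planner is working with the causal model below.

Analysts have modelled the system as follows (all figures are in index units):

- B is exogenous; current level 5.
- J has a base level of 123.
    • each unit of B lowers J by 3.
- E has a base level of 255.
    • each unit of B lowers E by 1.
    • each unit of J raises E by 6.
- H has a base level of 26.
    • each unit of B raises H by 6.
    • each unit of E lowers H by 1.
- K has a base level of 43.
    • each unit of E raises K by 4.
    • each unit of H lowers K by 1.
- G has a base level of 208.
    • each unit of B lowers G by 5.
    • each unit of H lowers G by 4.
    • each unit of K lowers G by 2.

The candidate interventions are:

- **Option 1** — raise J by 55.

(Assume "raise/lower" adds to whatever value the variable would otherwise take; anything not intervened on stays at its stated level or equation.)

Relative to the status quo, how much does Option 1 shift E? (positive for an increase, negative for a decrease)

Baseline:
  B = 5
  J = 123 − 3·5 = 108
  E = 255 − 5 + 6·108 = 898
Option 1 (J + 55):
  B = 5
  J = 123 − 3·5 (+55 from intervention) = 163
  E = 255 − 5 + 6·163 = 1228
Change in E: 1228 − 898 = 330

330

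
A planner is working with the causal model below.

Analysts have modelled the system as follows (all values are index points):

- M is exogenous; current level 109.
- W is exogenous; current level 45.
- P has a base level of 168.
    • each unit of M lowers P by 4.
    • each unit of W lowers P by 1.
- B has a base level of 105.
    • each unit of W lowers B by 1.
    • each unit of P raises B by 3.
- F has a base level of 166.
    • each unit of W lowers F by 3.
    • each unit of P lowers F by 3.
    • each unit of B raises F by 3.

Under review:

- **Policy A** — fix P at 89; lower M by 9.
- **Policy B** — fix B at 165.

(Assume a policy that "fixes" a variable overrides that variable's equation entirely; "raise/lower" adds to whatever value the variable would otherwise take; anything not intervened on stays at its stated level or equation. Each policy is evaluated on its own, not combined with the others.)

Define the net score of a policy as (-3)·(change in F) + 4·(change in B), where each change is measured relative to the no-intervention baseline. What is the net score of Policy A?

-2412

Baseline:
  M = 109
  W = 45
  P = 168 − 4·109 − 45 = -313
  B = 105 − 45 + 3·(-313) = -879
  F = 166 − 3·45 − 3·(-313) + 3·(-879) = -1667
Policy A (P := 89, M − 9):
  M = 109 − 9 = 100
  W = 45
  P = 89
  B = 105 − 45 + 3·89 = 327
  F = 166 − 3·45 − 3·89 + 3·327 = 745
ΔF = 745 − (-1667) = 2412; ΔB = 327 − (-879) = 1206
Score = (-3)·2412 + 4·1206 = -2412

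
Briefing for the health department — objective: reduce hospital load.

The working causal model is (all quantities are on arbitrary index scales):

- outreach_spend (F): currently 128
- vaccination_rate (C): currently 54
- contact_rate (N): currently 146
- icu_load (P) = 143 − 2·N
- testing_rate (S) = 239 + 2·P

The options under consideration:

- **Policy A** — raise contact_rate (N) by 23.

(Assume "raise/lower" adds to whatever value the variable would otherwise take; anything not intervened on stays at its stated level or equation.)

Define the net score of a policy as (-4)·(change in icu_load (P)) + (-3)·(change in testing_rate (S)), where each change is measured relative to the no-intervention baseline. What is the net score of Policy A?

460

Baseline:
  N = 146
  P = 143 − 2·146 = -149
  S = 239 + 2·(-149) = -59
Policy A (N + 23):
  N = 146 + 23 = 169
  P = 143 − 2·169 = -195
  S = 239 + 2·(-195) = -151
ΔP = -195 − (-149) = -46; ΔS = -151 − (-59) = -92
Score = (-4)·(-46) + (-3)·(-92) = 460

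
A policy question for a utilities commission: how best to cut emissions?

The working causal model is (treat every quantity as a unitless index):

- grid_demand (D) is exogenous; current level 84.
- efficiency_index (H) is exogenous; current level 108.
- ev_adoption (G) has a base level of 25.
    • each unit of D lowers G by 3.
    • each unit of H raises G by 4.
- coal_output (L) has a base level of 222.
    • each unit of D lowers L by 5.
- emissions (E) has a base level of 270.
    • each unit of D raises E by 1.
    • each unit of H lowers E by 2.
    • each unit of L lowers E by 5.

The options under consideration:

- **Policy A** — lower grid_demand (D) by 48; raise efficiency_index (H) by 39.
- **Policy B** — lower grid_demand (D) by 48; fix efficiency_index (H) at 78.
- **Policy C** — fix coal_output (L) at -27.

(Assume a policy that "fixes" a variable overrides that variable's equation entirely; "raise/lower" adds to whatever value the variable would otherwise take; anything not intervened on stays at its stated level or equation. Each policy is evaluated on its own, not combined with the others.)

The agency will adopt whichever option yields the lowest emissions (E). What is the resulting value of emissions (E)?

Policy A (D − 48, H + 39):
  D = 84 − 48 = 36
  H = 108 + 39 = 147
  L = 222 − 5·36 = 42
  E = 270 + 36 − 2·147 − 5·42 = -198
Policy B (D − 48, H := 78):
  D = 84 − 48 = 36
  H = 78
  L = 222 − 5·36 = 42
  E = 270 + 36 − 2·78 − 5·42 = -60
Policy C (L := -27):
  D = 84
  H = 108
  L = -27
  E = 270 + 84 − 2·108 − 5·(-27) = 273
Comparing — Policy A: E=-198, Policy B: E=-60, Policy C: E=273. Lowest is -198 (Policy A).

-198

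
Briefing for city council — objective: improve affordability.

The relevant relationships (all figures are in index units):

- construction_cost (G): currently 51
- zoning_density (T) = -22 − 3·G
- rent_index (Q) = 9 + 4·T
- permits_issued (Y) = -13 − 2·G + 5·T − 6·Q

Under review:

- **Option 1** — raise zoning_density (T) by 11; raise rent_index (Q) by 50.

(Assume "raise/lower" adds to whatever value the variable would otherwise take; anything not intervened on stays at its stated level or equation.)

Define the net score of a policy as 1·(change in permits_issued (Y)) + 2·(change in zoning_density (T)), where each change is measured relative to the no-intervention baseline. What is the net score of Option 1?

-487

Baseline:
  G = 51
  T = -22 − 3·51 = -175
  Q = 9 + 4·(-175) = -691
  Y = -13 − 2·51 + 5·(-175) − 6·(-691) = 3156
Option 1 (T + 11, Q + 50):
  G = 51
  T = -22 − 3·51 (+11 from intervention) = -164
  Q = 9 + 4·(-164) (+50 from intervention) = -597
  Y = -13 − 2·51 + 5·(-164) − 6·(-597) = 2647
ΔY = 2647 − 3156 = -509; ΔT = -164 − (-175) = 11
Score = 1·(-509) + 2·11 = -487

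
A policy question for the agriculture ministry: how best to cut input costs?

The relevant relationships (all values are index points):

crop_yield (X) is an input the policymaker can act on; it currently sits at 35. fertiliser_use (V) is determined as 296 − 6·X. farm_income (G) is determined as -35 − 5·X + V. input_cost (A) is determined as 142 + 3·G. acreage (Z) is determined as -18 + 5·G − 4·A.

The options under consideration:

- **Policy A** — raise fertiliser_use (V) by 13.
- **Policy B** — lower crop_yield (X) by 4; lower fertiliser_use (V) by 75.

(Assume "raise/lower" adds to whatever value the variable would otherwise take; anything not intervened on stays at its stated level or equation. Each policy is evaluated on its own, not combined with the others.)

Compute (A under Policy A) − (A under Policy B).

Policy A (V + 13):
  X = 35
  V = 296 − 6·35 (+13 from intervention) = 99
  G = -35 − 5·35 + 99 = -111
  A = 142 + 3·(-111) = -191
Policy B (X − 4, V − 75):
  X = 35 − 4 = 31
  V = 296 − 6·31 (−75 from intervention) = 35
  G = -35 − 5·31 + 35 = -155
  A = 142 + 3·(-155) = -323
A: -191 − (-323) = 132

132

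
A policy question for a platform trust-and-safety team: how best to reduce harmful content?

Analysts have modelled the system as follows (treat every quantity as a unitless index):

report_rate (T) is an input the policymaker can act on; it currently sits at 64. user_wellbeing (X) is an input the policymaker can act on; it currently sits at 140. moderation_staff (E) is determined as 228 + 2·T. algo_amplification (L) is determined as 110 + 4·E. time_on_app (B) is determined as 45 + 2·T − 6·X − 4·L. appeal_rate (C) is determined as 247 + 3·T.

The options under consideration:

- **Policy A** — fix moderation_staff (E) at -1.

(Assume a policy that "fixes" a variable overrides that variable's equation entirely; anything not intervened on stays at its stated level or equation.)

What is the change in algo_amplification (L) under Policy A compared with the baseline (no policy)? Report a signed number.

-1428

Baseline:
  T = 64
  E = 228 + 2·64 = 356
  L = 110 + 4·356 = 1534
Policy A (E := -1):
  T = 64
  E = -1
  L = 110 + 4·(-1) = 106
Change in L: 106 − 1534 = -1428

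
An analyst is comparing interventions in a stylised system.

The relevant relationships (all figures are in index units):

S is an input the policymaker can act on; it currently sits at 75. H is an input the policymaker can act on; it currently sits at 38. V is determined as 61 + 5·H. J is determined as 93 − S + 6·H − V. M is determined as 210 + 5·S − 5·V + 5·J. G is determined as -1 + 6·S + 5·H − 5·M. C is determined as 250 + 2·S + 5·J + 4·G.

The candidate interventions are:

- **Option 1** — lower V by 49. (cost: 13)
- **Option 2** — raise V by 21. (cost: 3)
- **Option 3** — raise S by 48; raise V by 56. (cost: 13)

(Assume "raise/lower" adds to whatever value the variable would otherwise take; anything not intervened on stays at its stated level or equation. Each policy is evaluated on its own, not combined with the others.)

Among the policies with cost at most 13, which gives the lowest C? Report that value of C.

Option 1 (V − 49):
  S = 75
  H = 38
  V = 61 + 5·38 (−49 from intervention) = 202
  J = 93 − 75 + 6·38 − 202 = 44
  M = 210 + 5·75 − 5·202 + 5·44 = -205
  G = -1 + 6·75 + 5·38 − 5·(-205) = 1664
  C = 250 + 2·75 + 5·44 + 4·1664 = 7276
Option 2 (V + 21):
  S = 75
  H = 38
  V = 61 + 5·38 (+21 from intervention) = 272
  J = 93 − 75 + 6·38 − 272 = -26
  M = 210 + 5·75 − 5·272 + 5·(-26) = -905
  G = -1 + 6·75 + 5·38 − 5·(-905) = 5164
  C = 250 + 2·75 + 5·(-26) + 4·5164 = 20926
Option 3 (S + 48, V + 56):
  S = 75 + 48 = 123
  H = 38
  V = 61 + 5·38 (+56 from intervention) = 307
  J = 93 − 123 + 6·38 − 307 = -109
  M = 210 + 5·123 − 5·307 + 5·(-109) = -1255
  G = -1 + 6·123 + 5·38 − 5·(-1255) = 7202
  C = 250 + 2·123 + 5·(-109) + 4·7202 = 28759
Comparing — Option 1: C=7276, Option 2: C=20926, Option 3: C=28759. Lowest is 7276 (Option 1).

7276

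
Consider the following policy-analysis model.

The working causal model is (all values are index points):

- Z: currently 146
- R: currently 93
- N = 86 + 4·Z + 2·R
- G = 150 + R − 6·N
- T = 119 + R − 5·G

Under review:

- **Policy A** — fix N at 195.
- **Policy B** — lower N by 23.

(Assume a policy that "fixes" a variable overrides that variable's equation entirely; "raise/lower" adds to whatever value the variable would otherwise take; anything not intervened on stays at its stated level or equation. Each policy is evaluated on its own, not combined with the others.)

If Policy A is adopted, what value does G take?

-927

Policy A (N := 195):
  Z = 146
  R = 93
  N = 195
  G = 150 + 93 − 6·195 = -927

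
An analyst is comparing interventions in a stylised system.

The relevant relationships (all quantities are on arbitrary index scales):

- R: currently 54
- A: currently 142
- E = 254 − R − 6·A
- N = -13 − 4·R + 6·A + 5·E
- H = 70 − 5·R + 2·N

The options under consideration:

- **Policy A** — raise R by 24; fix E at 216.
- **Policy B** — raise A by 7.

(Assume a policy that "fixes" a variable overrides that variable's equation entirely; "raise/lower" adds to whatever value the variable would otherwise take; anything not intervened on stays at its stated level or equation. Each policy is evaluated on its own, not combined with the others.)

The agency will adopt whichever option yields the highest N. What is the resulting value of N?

Policy A (R + 24, E := 216):
  R = 54 + 24 = 78
  A = 142
  E = 216
  N = -13 − 4·78 + 6·142 + 5·216 = 1607
Policy B (A + 7):
  R = 54
  A = 142 + 7 = 149
  E = 254 − 54 − 6·149 = -694
  N = -13 − 4·54 + 6·149 + 5·(-694) = -2805
Comparing — Policy A: N=1607, Policy B: N=-2805. Highest is 1607 (Policy A).

1607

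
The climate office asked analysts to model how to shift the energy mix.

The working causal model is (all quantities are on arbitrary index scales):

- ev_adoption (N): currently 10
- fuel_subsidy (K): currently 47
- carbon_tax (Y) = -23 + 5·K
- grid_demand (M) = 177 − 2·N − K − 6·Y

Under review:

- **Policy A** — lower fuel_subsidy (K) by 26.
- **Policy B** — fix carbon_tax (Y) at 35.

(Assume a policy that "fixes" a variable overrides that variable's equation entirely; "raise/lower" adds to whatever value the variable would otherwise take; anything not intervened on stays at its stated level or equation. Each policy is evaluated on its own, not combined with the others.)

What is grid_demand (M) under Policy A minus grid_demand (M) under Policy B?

-256

Policy A (K − 26):
  N = 10
  K = 47 − 26 = 21
  Y = -23 + 5·21 = 82
  M = 177 − 2·10 − 21 − 6·82 = -356
Policy B (Y := 35):
  N = 10
  K = 47
  Y = 35
  M = 177 − 2·10 − 47 − 6·35 = -100
M: -356 − (-100) = -256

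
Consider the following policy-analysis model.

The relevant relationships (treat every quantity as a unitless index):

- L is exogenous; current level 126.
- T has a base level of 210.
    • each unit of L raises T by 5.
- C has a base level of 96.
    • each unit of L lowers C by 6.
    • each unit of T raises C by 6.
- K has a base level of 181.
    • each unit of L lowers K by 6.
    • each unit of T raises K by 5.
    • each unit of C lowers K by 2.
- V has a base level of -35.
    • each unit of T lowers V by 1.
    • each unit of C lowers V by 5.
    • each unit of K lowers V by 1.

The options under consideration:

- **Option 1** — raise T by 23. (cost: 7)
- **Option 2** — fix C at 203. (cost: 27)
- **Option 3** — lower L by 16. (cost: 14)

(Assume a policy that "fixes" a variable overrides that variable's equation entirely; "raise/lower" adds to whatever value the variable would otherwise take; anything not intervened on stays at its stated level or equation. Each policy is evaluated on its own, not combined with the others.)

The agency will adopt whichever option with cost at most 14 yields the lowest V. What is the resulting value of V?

Option 1 (T + 23):
  L = 126
  T = 210 + 5·126 (+23 from intervention) = 863
  C = 96 − 6·126 + 6·863 = 4518
  K = 181 − 6·126 + 5·863 − 2·4518 = -5296
  V = -35 − 863 − 5·4518 − (-5296) = -18192
Option 3 (L − 16):
  L = 126 − 16 = 110
  T = 210 + 5·110 = 760
  C = 96 − 6·110 + 6·760 = 3996
  K = 181 − 6·110 + 5·760 − 2·3996 = -4671
  V = -35 − 760 − 5·3996 − (-4671) = -16104
Comparing — Option 1: V=-18192, Option 3: V=-16104. Lowest is -18192 (Option 1).

-18192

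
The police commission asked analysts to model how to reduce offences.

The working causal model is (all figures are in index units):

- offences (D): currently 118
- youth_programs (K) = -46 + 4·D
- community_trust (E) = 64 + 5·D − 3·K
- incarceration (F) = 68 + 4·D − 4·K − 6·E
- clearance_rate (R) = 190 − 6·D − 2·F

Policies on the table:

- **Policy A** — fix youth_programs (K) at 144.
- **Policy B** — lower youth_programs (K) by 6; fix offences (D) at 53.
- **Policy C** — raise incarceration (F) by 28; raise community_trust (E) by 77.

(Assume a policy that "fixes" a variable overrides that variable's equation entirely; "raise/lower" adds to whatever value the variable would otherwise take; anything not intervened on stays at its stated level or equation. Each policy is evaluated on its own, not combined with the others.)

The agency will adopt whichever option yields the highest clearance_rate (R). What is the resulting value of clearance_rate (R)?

2218

Policy A (K := 144):
  D = 118
  K = 144
  E = 64 + 5·118 − 3·144 = 222
  F = 68 + 4·118 − 4·144 − 6·222 = -1368
  R = 190 − 6·118 − 2·(-1368) = 2218
Policy B (K − 6, D := 53):
  D = 53
  K = -46 + 4·53 (−6 from intervention) = 160
  E = 64 + 5·53 − 3·160 = -151
  F = 68 + 4·53 − 4·160 − 6·(-151) = 546
  R = 190 − 6·53 − 2·546 = -1220
Policy C (F + 28, E + 77):
  D = 118
  K = -46 + 4·118 = 426
  E = 64 + 5·118 − 3·426 (+77 from intervention) = -547
  F = 68 + 4·118 − 4·426 − 6·(-547) (+28 from intervention) = 2146
  R = 190 − 6·118 − 2·2146 = -4810
Comparing — Policy A: R=2218, Policy B: R=-1220, Policy C: R=-4810. Highest is 2218 (Policy A).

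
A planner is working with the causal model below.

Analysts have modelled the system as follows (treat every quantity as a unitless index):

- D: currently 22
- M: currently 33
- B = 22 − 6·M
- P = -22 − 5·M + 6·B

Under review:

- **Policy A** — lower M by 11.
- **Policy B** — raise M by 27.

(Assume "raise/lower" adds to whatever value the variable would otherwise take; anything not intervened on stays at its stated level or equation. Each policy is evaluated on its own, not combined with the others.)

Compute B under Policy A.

Policy A (M − 11):
  M = 33 − 11 = 22
  B = 22 − 6·22 = -110

-110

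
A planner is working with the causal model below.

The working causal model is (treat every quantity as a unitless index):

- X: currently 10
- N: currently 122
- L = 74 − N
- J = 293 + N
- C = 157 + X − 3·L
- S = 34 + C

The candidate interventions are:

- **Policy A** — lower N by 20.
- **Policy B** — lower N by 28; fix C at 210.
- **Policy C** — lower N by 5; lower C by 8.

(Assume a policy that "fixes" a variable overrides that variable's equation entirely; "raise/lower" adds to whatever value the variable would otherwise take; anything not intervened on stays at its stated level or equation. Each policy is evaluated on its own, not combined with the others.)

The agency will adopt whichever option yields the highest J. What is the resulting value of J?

Policy A (N − 20):
  N = 122 − 20 = 102
  J = 293 + 102 = 395
Policy B (N − 28, C := 210):
  N = 122 − 28 = 94
  J = 293 + 94 = 387
Policy C (N − 5, C − 8):
  N = 122 − 5 = 117
  J = 293 + 117 = 410
Comparing — Policy A: J=395, Policy B: J=387, Policy C: J=410. Highest is 410 (Policy C).

410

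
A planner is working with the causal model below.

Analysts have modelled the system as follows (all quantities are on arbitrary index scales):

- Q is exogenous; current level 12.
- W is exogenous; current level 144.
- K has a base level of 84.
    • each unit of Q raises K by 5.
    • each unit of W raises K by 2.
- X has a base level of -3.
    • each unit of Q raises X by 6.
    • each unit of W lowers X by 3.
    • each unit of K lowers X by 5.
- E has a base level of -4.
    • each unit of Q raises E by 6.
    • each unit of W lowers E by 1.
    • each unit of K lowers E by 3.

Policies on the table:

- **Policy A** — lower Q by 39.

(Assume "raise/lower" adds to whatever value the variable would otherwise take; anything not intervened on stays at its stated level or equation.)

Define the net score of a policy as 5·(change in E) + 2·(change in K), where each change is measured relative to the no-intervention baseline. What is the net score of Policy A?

1365

Baseline:
  Q = 12
  W = 144
  K = 84 + 5·12 + 2·144 = 432
  E = -4 + 6·12 − 144 − 3·432 = -1372
Policy A (Q − 39):
  Q = 12 − 39 = -27
  W = 144
  K = 84 + 5·(-27) + 2·144 = 237
  E = -4 + 6·(-27) − 144 − 3·237 = -1021
ΔE = -1021 − (-1372) = 351; ΔK = 237 − 432 = -195
Score = 5·351 + 2·(-195) = 1365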